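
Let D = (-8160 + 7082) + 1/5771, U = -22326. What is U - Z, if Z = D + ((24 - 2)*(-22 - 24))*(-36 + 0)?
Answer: -332871281/5771 ≈ -57680.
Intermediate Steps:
D = -6221137/5771 (D = -1078 + 1/5771 = -6221137/5771 ≈ -1078.0)
Z = 204027935/5771 (Z = -6221137/5771 + ((24 - 2)*(-22 - 24))*(-36 + 0) = -6221137/5771 + (22*(-46))*(-36) = -6221137/5771 - 1012*(-36) = -6221137/5771 + 36432 = 204027935/5771 ≈ 35354.)
U - Z = -22326 - 1*204027935/5771 = -22326 - 204027935/5771 = -332871281/5771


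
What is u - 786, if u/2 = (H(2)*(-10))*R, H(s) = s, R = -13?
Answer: -266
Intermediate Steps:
u = 520 (u = 2*((2*(-10))*(-13)) = 2*(-20*(-13)) = 2*260 = 520)
u - 786 = 520 - 786 = -266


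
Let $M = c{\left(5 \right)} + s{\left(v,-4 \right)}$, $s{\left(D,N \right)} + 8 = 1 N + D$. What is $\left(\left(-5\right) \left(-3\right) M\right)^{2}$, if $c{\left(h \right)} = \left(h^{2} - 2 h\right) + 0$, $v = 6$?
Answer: $18225$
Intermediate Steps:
$s{\left(D,N \right)} = -8 + D + N$ ($s{\left(D,N \right)} = -8 + \left(1 N + D\right) = -8 + \left(N + D\right) = -8 + \left(D + N\right) = -8 + D + N$)
$c{\left(h \right)} = h^{2} - 2 h$
$M = 9$ ($M = 5 \left(-2 + 5\right) - 6 = 5 \cdot 3 - 6 = 15 - 6 = 9$)
$\left(\left(-5\right) \left(-3\right) M\right)^{2} = \left(\left(-5\right) \left(-3\right) 9\right)^{2} = \left(15 \cdot 9\right)^{2} = 135^{2} = 18225$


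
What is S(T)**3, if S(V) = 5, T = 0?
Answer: 125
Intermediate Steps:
S(T)**3 = 5**3 = 125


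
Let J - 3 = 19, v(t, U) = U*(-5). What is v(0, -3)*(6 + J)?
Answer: 420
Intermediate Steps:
v(t, U) = -5*U
J = 22 (J = 3 + 19 = 22)
v(0, -3)*(6 + J) = (-5*(-3))*(6 + 22) = 15*28 = 420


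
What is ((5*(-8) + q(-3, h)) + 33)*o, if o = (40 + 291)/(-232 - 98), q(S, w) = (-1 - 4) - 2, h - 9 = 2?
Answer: 2317/165 ≈ 14.042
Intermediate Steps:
h = 11 (h = 9 + 2 = 11)
q(S, w) = -7 (q(S, w) = -5 - 2 = -7)
o = -331/330 (o = 331/(-330) = 331*(-1/330) = -331/330 ≈ -1.0030)
((5*(-8) + q(-3, h)) + 33)*o = ((5*(-8) - 7) + 33)*(-331/330) = ((-40 - 7) + 33)*(-331/330) = (-47 + 33)*(-331/330) = -14*(-331/330) = 2317/165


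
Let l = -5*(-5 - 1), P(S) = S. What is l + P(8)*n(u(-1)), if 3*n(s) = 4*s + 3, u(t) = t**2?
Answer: 146/3 ≈ 48.667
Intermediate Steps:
l = 30 (l = -5*(-6) = 30)
n(s) = 1 + 4*s/3 (n(s) = (4*s + 3)/3 = (3 + 4*s)/3 = 1 + 4*s/3)
l + P(8)*n(u(-1)) = 30 + 8*(1 + (4/3)*(-1)**2) = 30 + 8*(1 + (4/3)*1) = 30 + 8*(1 + 4/3) = 30 + 8*(7/3) = 30 + 56/3 = 146/3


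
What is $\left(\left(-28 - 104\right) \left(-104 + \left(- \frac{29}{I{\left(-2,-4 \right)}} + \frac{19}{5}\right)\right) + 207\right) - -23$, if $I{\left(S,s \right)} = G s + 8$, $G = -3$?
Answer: $\frac{68239}{5} \approx 13648.0$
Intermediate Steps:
$I{\left(S,s \right)} = 8 - 3 s$ ($I{\left(S,s \right)} = - 3 s + 8 = 8 - 3 s$)
$\left(\left(-28 - 104\right) \left(-104 + \left(- \frac{29}{I{\left(-2,-4 \right)}} + \frac{19}{5}\right)\right) + 207\right) - -23 = \left(\left(-28 - 104\right) \left(-104 + \left(- \frac{29}{8 - -12} + \frac{19}{5}\right)\right) + 207\right) - -23 = \left(- 132 \left(-104 + \left(- \frac{29}{8 + 12} + 19 \cdot \frac{1}{5}\right)\right) + 207\right) + 23 = \left(- 132 \left(-104 + \left(- \frac{29}{20} + \frac{19}{5}\right)\right) + 207\right) + 23 = \left(- 132 \left(-104 + \frac{47}{20}\right) + 207\right) + 23 = \left(\left(-132\right) \left(- \frac{2033}{20}\right) + 207\right) + 23 = \left(\frac{67089}{5} + 207\right) + 23 = \frac{68124}{5} + 23 = \frac{68239}{5}$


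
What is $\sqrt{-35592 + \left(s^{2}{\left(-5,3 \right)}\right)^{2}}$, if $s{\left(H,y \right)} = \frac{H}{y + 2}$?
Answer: $i \sqrt{35591} \approx 188.66 i$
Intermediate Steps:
$s{\left(H,y \right)} = \frac{H}{2 + y}$
$\sqrt{-35592 + \left(s^{2}{\left(-5,3 \right)}\right)^{2}} = \sqrt{-35592 + \left(\left(- \frac{5}{2 + 3}\right)^{2}\right)^{2}} = \sqrt{-35592 + \left(\left(- \frac{5}{5}\right)^{2}\right)^{2}} = \sqrt{-35592 + \left(\left(\left(-5\right) \frac{1}{5}\right)^{2}\right)^{2}} = \sqrt{-35592 + \left(\left(-1\right)^{2}\right)^{2}} = \sqrt{-35592 + 1^{2}} = \sqrt{-35592 + 1} = \sqrt{-35591} = i \sqrt{35591}$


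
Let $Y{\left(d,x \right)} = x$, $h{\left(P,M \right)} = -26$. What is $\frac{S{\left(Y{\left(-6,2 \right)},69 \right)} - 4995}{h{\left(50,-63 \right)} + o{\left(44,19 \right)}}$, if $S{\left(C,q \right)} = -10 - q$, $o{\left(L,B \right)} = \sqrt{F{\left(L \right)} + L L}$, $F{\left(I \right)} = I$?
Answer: $- \frac{32981}{326} - \frac{7611 \sqrt{55}}{326} \approx -274.31$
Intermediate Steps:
$o{\left(L,B \right)} = \sqrt{L + L^{2}}$ ($o{\left(L,B \right)} = \sqrt{L + L L} = \sqrt{L + L^{2}}$)
$\frac{S{\left(Y{\left(-6,2 \right)},69 \right)} - 4995}{h{\left(50,-63 \right)} + o{\left(44,19 \right)}} = \frac{\left(-10 - 69\right) - 4995}{-26 + \sqrt{44 \left(1 + 44\right)}} = \frac{\left(-10 - 69\right) - 4995}{-26 + \sqrt{44 \cdot 45}} = \frac{-79 - 4995}{-26 + \sqrt{1980}} = - \frac{5074}{-26 + 6 \sqrt{55}}$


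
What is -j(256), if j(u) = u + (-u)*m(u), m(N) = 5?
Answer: 1024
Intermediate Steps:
j(u) = -4*u (j(u) = u - u*5 = u - 5*u = -4*u)
-j(256) = -(-4)*256 = -1*(-1024) = 1024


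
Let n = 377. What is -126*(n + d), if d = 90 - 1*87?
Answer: -47880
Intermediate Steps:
d = 3 (d = 90 - 87 = 3)
-126*(n + d) = -126*(377 + 3) = -126*380 = -47880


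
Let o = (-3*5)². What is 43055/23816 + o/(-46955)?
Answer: 403257785/223656056 ≈ 1.8030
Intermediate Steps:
o = 225 (o = (-15)² = 225)
43055/23816 + o/(-46955) = 43055/23816 + 225/(-46955) = 43055*(1/23816) + 225*(-1/46955) = 43055/23816 - 45/9391 = 403257785/223656056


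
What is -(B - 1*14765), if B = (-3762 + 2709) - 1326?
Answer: 17144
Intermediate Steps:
B = -2379 (B = -1053 - 1326 = -2379)
-(B - 1*14765) = -(-2379 - 1*14765) = -(-2379 - 14765) = -1*(-17144) = 17144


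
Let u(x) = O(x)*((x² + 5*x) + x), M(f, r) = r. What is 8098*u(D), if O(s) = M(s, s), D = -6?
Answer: 0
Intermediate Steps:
O(s) = s
u(x) = x*(x² + 6*x) (u(x) = x*((x² + 5*x) + x) = x*(x² + 6*x))
8098*u(D) = 8098*((-6)²*(6 - 6)) = 8098*(36*0) = 8098*0 = 0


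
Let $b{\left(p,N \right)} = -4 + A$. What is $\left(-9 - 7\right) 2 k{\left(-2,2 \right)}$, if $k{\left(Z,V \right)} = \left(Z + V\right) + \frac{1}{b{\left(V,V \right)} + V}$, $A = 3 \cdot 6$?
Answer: $-2$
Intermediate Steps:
$A = 18$
$b{\left(p,N \right)} = 14$ ($b{\left(p,N \right)} = -4 + 18 = 14$)
$k{\left(Z,V \right)} = V + Z + \frac{1}{14 + V}$ ($k{\left(Z,V \right)} = \left(Z + V\right) + \frac{1}{14 + V} = \left(V + Z\right) + \frac{1}{14 + V} = V + Z + \frac{1}{14 + V}$)
$\left(-9 - 7\right) 2 k{\left(-2,2 \right)} = \left(-9 - 7\right) 2 \frac{1 + 2^{2} + 14 \cdot 2 + 14 \left(-2\right) + 2 \left(-2\right)}{14 + 2} = \left(-9 - 7\right) 2 \frac{1 + 4 + 28 - 28 - 4}{16} = \left(-16\right) 2 \cdot \frac{1}{16} \cdot 1 = \left(-32\right) \frac{1}{16} = -2$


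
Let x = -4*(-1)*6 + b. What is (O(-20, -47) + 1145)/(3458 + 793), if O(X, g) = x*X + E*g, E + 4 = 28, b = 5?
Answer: -563/4251 ≈ -0.13244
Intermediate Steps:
E = 24 (E = -4 + 28 = 24)
x = 29 (x = -4*(-1)*6 + 5 = 4*6 + 5 = 24 + 5 = 29)
O(X, g) = 24*g + 29*X (O(X, g) = 29*X + 24*g = 24*g + 29*X)
(O(-20, -47) + 1145)/(3458 + 793) = ((24*(-47) + 29*(-20)) + 1145)/(3458 + 793) = ((-1128 - 580) + 1145)/4251 = (-1708 + 1145)*(1/4251) = -563*1/4251 = -563/4251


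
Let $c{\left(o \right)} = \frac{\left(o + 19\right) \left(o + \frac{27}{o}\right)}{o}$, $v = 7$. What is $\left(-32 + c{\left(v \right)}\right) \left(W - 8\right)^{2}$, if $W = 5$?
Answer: $\frac{3672}{49} \approx 74.939$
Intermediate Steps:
$c{\left(o \right)} = \frac{\left(19 + o\right) \left(o + \frac{27}{o}\right)}{o}$
$\left(-32 + c{\left(v \right)}\right) \left(W - 8\right)^{2} = \left(-32 + \left(19 + 7 + \frac{27}{7} + \frac{513}{49}\right)\right) \left(5 - 8\right)^{2} = \left(-32 + \left(19 + 7 + 27 \cdot \frac{1}{7} + 513 \cdot \frac{1}{49}\right)\right) \left(-3\right)^{2} = \left(-32 + \left(19 + 7 + \frac{27}{7} + \frac{513}{49}\right)\right) 9 = \left(-32 + \frac{1976}{49}\right) 9 = \frac{408}{49} \cdot 9 = \frac{3672}{49}$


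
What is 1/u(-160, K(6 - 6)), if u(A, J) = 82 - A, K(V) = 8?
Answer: 1/242 ≈ 0.0041322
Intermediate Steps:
1/u(-160, K(6 - 6)) = 1/(82 - 1*(-160)) = 1/(82 + 160) = 1/242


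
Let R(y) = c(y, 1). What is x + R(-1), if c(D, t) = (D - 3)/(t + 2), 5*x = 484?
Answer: 1432/15 ≈ 95.467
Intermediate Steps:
x = 484/5 (x = (⅕)*484 = 484/5 ≈ 96.800)
c(D, t) = (-3 + D)/(2 + t)
R(y) = -1 + y/3 (R(y) = (-3 + y)/(2 + 1) = (-3 + y)/3 = -1 + y/3)
x + R(-1) = 484/5 + (-1 + (⅓)*(-1)) = 484/5 + (-1 - ⅓) = 484/5 - 4/3 = 1432/15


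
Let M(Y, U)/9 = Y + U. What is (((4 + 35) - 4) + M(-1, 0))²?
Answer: 676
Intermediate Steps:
M(Y, U) = 9*U + 9*Y (M(Y, U) = 9*(Y + U) = 9*(U + Y) = 9*U + 9*Y)
(((4 + 35) - 4) + M(-1, 0))² = (((4 + 35) - 4) + (9*0 + 9*(-1)))² = ((39 - 4) + (0 - 9))² = (35 - 9)² = 26² = 676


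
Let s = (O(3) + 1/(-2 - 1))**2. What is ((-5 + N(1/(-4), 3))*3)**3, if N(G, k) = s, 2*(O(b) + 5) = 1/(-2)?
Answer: 53540005609/110592 ≈ 4.8412e+5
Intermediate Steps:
O(b) = -21/4 (O(b) = -5 + (1/2)/(-2) = -5 + (1/2)*(-1/2) = -5 - 1/4 = -21/4)
s = 4489/144 (s = (-21/4 + 1/(-2 - 1))**2 = (-21/4 + 1/(-3))**2 = (-21/4 - 1/3)**2 = (-67/12)**2 = 4489/144 ≈ 31.174)
N(G, k) = 4489/144
((-5 + N(1/(-4), 3))*3)**3 = ((-5 + 4489/144)*3)**3 = ((3769/144)*3)**3 = (3769/48)**3 = 53540005609/110592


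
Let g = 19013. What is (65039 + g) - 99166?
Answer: -15114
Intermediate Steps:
(65039 + g) - 99166 = (65039 + 19013) - 99166 = 84052 - 99166 = -15114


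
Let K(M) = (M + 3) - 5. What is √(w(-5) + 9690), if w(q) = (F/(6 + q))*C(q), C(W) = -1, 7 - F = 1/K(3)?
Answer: 6*√269 ≈ 98.407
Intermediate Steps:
K(M) = -2 + M (K(M) = (3 + M) - 5 = -2 + M)
F = 6 (F = 7 - 1/(-2 + 3) = 7 - 1/1 = 7 - 1*1 = 7 - 1 = 6)
w(q) = -6/(6 + q) (w(q) = (6/(6 + q))*(-1) = -6/(6 + q))
√(w(-5) + 9690) = √(-6/(6 - 5) + 9690) = √(-6/1 + 9690) = √(-6*1 + 9690) = √(-6 + 9690) = √9684 = 6*√269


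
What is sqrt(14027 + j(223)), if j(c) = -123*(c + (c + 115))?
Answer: 8*I*sqrt(859) ≈ 234.47*I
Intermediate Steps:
j(c) = -14145 - 246*c (j(c) = -123*(c + (115 + c)) = -123*(115 + 2*c) = -14145 - 246*c)
sqrt(14027 + j(223)) = sqrt(14027 + (-14145 - 246*223)) = sqrt(14027 + (-14145 - 54858)) = sqrt(14027 - 69003) = sqrt(-54976) = 8*I*sqrt(859)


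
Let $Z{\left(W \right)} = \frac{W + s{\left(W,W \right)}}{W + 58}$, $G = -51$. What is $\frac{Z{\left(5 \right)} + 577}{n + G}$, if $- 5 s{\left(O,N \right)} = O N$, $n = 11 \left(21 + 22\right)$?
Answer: $\frac{577}{422} \approx 1.3673$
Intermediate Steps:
$n = 473$ ($n = 11 \cdot 43 = 473$)
$s{\left(O,N \right)} = - \frac{N O}{5}$ ($s{\left(O,N \right)} = - \frac{O N}{5} = - \frac{N O}{5}$)
$Z{\left(W \right)} = \frac{W - \frac{W^{2}}{5}}{58 + W}$ ($Z{\left(W \right)} = \frac{W - \frac{W W}{5}}{W + 58} = \frac{W - \frac{W^{2}}{5}}{58 + W}$)
$\frac{Z{\left(5 \right)} + 577}{n + G} = \frac{\frac{1}{5} \cdot 5 \frac{1}{58 + 5} \left(5 - 5\right) + 577}{473 - 51} = \frac{\frac{1}{5} \cdot 5 \cdot \frac{1}{63} \left(5 - 5\right) + 577}{422} = \left(\frac{1}{5} \cdot 5 \cdot \frac{1}{63} \cdot 0 + 577\right) \frac{1}{422} = \left(0 + 577\right) \frac{1}{422} = 577 \cdot \frac{1}{422} = \frac{577}{422}$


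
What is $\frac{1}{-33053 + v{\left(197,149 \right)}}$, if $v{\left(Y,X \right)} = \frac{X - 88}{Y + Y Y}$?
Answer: $- \frac{39006}{1289265257} \approx -3.0254 \cdot 10^{-5}$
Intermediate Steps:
$v{\left(Y,X \right)} = \frac{-88 + X}{Y + Y^{2}}$
$\frac{1}{-33053 + v{\left(197,149 \right)}} = \frac{1}{-33053 + \frac{-88 + 149}{197 \left(1 + 197\right)}} = \frac{1}{-33053 + \frac{1}{197} \cdot \frac{1}{198} \cdot 61} = \frac{1}{-33053 + \frac{61}{39006}} = \frac{1}{- \frac{1289265257}{39006}} = - \frac{39006}{1289265257}$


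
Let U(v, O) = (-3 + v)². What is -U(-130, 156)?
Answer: -17689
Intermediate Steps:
-U(-130, 156) = -(-3 - 130)² = -1*(-133)² = -1*17689 = -17689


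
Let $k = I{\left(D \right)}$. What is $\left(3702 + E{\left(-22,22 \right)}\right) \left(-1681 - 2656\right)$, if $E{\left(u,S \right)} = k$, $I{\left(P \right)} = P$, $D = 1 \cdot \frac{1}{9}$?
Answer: $- \frac{144504503}{9} \approx -1.6056 \cdot 10^{7}$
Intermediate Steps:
$D = \frac{1}{9}$ ($D = 1 \cdot \frac{1}{9} = \frac{1}{9} \approx 0.11111$)
$k = \frac{1}{9} \approx 0.11111$
$E{\left(u,S \right)} = \frac{1}{9}$
$\left(3702 + E{\left(-22,22 \right)}\right) \left(-1681 - 2656\right) = \left(3702 + \frac{1}{9}\right) \left(-1681 - 2656\right) = \frac{33319}{9} \left(-4337\right) = - \frac{144504503}{9}$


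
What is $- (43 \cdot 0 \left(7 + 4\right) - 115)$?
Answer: $115$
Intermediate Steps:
$- (43 \cdot 0 \left(7 + 4\right) - 115) = - (43 \cdot 0 \cdot 11 - 115) = - (43 \cdot 0 - 115) = - (0 - 115) = \left(-1\right) \left(-115\right) = 115$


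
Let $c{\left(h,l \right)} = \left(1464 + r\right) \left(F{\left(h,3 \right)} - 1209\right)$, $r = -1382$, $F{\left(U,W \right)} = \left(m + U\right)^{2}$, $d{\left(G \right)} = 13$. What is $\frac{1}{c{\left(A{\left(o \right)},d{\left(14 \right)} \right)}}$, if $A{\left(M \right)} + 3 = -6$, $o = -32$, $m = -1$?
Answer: $- \frac{1}{90938} \approx -1.0997 \cdot 10^{-5}$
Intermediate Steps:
$A{\left(M \right)} = -9$ ($A{\left(M \right)} = -3 - 6 = -9$)
$F{\left(U,W \right)} = \left(-1 + U\right)^{2}$
$c{\left(h,l \right)} = -99138 + 82 \left(-1 + h\right)^{2}$ ($c{\left(h,l \right)} = \left(1464 - 1382\right) \left(\left(-1 + h\right)^{2} - 1209\right) = 82 \left(-1209 + \left(-1 + h\right)^{2}\right) = -99138 + 82 \left(-1 + h\right)^{2}$)
$\frac{1}{c{\left(A{\left(o \right)},d{\left(14 \right)} \right)}} = \frac{1}{-99138 + 82 \left(-1 - 9\right)^{2}} = \frac{1}{-99138 + 82 \left(-10\right)^{2}} = \frac{1}{-99138 + 82 \cdot 100} = \frac{1}{-99138 + 8200} = \frac{1}{-90938} = - \frac{1}{90938}$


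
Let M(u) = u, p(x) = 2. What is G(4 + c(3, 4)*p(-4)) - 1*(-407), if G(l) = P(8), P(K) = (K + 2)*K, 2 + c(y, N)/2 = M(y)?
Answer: 487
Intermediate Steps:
c(y, N) = -4 + 2*y
P(K) = K*(2 + K) (P(K) = (2 + K)*K = K*(2 + K))
G(l) = 80 (G(l) = 8*(2 + 8) = 8*10 = 80)
G(4 + c(3, 4)*p(-4)) - 1*(-407) = 80 - 1*(-407) = 80 + 407 = 487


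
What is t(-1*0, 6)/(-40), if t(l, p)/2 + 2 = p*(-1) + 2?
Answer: 3/10 ≈ 0.30000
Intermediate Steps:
t(l, p) = -2*p (t(l, p) = -4 + 2*(p*(-1) + 2) = -4 + 2*(-p + 2) = -4 + 2*(2 - p) = -4 + (4 - 2*p) = -2*p)
t(-1*0, 6)/(-40) = (-2*6)/(-40) = -1/40*(-12) = 3/10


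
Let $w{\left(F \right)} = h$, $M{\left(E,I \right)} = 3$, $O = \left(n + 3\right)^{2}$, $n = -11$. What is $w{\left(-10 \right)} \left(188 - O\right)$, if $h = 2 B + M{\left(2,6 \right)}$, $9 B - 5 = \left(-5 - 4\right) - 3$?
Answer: $\frac{1612}{9} \approx 179.11$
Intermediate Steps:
$O = 64$ ($O = \left(-11 + 3\right)^{2} = \left(-8\right)^{2} = 64$)
$B = - \frac{7}{9}$ ($B = \frac{5}{9} + \frac{\left(-5 - 4\right) - 3}{9} = \frac{5}{9} + \frac{-9 - 3}{9} = \frac{5}{9} + \frac{1}{9} \left(-12\right) = \frac{5}{9} - \frac{4}{3} = - \frac{7}{9} \approx -0.77778$)
$h = \frac{13}{9}$ ($h = 2 \left(- \frac{7}{9}\right) + 3 = - \frac{14}{9} + 3 = \frac{13}{9} \approx 1.4444$)
$w{\left(F \right)} = \frac{13}{9}$
$w{\left(-10 \right)} \left(188 - O\right) = \frac{13 \left(188 - 64\right)}{9} = \frac{13}{9} \cdot 124 = \frac{1612}{9}$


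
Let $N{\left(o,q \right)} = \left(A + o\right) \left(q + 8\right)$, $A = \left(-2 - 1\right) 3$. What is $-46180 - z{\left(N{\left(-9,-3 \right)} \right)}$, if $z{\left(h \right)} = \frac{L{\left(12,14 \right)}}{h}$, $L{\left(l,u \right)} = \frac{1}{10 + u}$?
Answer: $- \frac{99748799}{2160} \approx -46180.0$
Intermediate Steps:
$A = -9$ ($A = \left(-3\right) 3 = -9$)
$N{\left(o,q \right)} = \left(-9 + o\right) \left(8 + q\right)$ ($N{\left(o,q \right)} = \left(-9 + o\right) \left(q + 8\right) = \left(-9 + o\right) \left(8 + q\right)$)
$z{\left(h \right)} = \frac{1}{24 h}$ ($z{\left(h \right)} = \frac{1}{\left(10 + 14\right) h} = \frac{1}{24 h}$)
$-46180 - z{\left(N{\left(-9,-3 \right)} \right)} = -46180 - \frac{1}{24 \left(-72 - -27 + 8 \left(-9\right) - -27\right)} = -46180 - \frac{1}{24 \left(-72 + 27 - 72 + 27\right)} = -46180 - \frac{1}{24 \left(-90\right)} = -46180 - \frac{1}{24} \left(- \frac{1}{90}\right) = -46180 - - \frac{1}{2160} = -46180 + \frac{1}{2160} = - \frac{99748799}{2160}$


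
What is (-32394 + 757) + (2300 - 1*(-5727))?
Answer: -23610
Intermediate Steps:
(-32394 + 757) + (2300 - 1*(-5727)) = -31637 + (2300 + 5727) = -31637 + 8027 = -23610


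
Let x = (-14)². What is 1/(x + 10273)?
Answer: 1/10469 ≈ 9.5520e-5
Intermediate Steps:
x = 196
1/(x + 10273) = 1/(196 + 10273) = 1/10469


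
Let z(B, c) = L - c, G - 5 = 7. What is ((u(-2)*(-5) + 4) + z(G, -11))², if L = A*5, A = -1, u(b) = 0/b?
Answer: 100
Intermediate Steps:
u(b) = 0
G = 12 (G = 5 + 7 = 12)
L = -5 (L = -1*5 = -5)
z(B, c) = -5 - c
((u(-2)*(-5) + 4) + z(G, -11))² = ((0*(-5) + 4) + (-5 - 1*(-11)))² = ((0 + 4) + (-5 + 11))² = (4 + 6)² = 10² = 100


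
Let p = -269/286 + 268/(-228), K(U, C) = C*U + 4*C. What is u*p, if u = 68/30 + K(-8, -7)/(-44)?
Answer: -1855831/537966 ≈ -3.4497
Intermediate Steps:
K(U, C) = 4*C + C*U
u = 269/165 (u = 68/30 - 7*(4 - 8)/(-44) = 68*(1/30) - 7*(-4)*(-1/44) = 34/15 + 28*(-1/44) = 34/15 - 7/11 = 269/165 ≈ 1.6303)
p = -34495/16302 (p = -269*1/286 + 268*(-1/228) = -269/286 - 67/57 = -34495/16302 ≈ -2.1160)
u*p = (269/165)*(-34495/16302) = -1855831/537966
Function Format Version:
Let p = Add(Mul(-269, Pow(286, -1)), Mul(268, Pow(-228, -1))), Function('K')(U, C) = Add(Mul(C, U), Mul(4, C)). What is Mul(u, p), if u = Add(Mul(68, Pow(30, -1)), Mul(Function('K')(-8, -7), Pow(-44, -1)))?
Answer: Rational(-1855831, 537966) ≈ -3.4497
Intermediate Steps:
Function('K')(U, C) = Add(Mul(4, C), Mul(C, U))
u = Rational(269, 165) (u = Add(Mul(68, Pow(30, -1)), Mul(Mul(-7, Add(4, -8)), Pow(-44, -1))) = Add(Mul(68, Rational(1, 30)), Mul(Mul(-7, -4), Rational(-1, 44))) = Add(Rational(34, 15), Mul(28, Rational(-1, 44))) = Add(Rational(34, 15), Rational(-7, 11)) = Rational(269, 165) ≈ 1.6303)
p = Rational(-34495, 16302) (p = Add(Mul(-269, Rational(1, 286)), Mul(268, Rational(-1, 228))) = Add(Rational(-269, 286), Rational(-67, 57)) = Rational(-34495, 16302) ≈ -2.1160)
Mul(u, p) = Mul(Rational(269, 165), Rational(-34495, 16302)) = Rational(-1855831, 537966)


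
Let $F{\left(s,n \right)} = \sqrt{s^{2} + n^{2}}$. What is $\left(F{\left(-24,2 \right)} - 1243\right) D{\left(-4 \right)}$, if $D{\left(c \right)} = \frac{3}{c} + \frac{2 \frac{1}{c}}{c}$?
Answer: $\frac{6215}{8} - \frac{5 \sqrt{145}}{4} \approx 761.82$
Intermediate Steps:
$F{\left(s,n \right)} = \sqrt{n^{2} + s^{2}}$
$D{\left(c \right)} = \frac{2}{c^{2}} + \frac{3}{c}$ ($D{\left(c \right)} = \frac{3}{c} + \frac{2}{c^{2}} = \frac{2}{c^{2}} + \frac{3}{c}$)
$\left(F{\left(-24,2 \right)} - 1243\right) D{\left(-4 \right)} = \left(\sqrt{2^{2} + \left(-24\right)^{2}} - 1243\right) \frac{2 + 3 \left(-4\right)}{16} = \left(\sqrt{4 + 576} - 1243\right) \frac{2 - 12}{16} = \left(\sqrt{580} - 1243\right) \frac{1}{16} \left(-10\right) = \left(2 \sqrt{145} - 1243\right) \left(- \frac{5}{8}\right) = \left(-1243 + 2 \sqrt{145}\right) \left(- \frac{5}{8}\right) = \frac{6215}{8} - \frac{5 \sqrt{145}}{4}$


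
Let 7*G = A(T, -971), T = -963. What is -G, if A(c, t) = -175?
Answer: 25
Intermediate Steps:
G = -25 (G = (⅐)*(-175) = -25)
-G = -1*(-25) = 25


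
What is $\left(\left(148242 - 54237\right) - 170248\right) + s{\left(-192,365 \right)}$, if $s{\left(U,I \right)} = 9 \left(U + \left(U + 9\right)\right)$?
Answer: $-79618$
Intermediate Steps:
$s{\left(U,I \right)} = 81 + 18 U$ ($s{\left(U,I \right)} = 9 \left(U + \left(9 + U\right)\right) = 9 \left(9 + 2 U\right) = 81 + 18 U$)
$\left(\left(148242 - 54237\right) - 170248\right) + s{\left(-192,365 \right)} = \left(\left(148242 - 54237\right) - 170248\right) + \left(81 + 18 \left(-192\right)\right) = \left(\left(148242 - 54237\right) - 170248\right) + \left(81 - 3456\right) = \left(94005 - 170248\right) - 3375 = -76243 - 3375 = -79618$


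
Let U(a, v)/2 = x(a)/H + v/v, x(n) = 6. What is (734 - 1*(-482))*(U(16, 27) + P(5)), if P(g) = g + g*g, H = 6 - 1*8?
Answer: 31616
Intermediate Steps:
H = -2 (H = 6 - 8 = -2)
U(a, v) = -4 (U(a, v) = 2*(6/(-2) + v/v) = 2*(6*(-½) + 1) = 2*(-3 + 1) = 2*(-2) = -4)
P(g) = g + g²
(734 - 1*(-482))*(U(16, 27) + P(5)) = (734 - 1*(-482))*(-4 + 5*(1 + 5)) = (734 + 482)*(-4 + 5*6) = 1216*(-4 + 30) = 1216*26 = 31616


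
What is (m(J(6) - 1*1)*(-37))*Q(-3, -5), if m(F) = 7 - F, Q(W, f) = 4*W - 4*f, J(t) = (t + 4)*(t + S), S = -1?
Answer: 12432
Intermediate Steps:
J(t) = (-1 + t)*(4 + t) (J(t) = (t + 4)*(t - 1) = (4 + t)*(-1 + t) = (-1 + t)*(4 + t))
Q(W, f) = -4*f + 4*W
(m(J(6) - 1*1)*(-37))*Q(-3, -5) = ((7 - ((-4 + 6² + 3*6) - 1*1))*(-37))*(-4*(-5) + 4*(-3)) = ((7 - ((-4 + 36 + 18) - 1))*(-37))*(20 - 12) = ((7 - (50 - 1))*(-37))*8 = ((7 - 1*49)*(-37))*8 = ((7 - 49)*(-37))*8 = -42*(-37)*8 = 1554*8 = 12432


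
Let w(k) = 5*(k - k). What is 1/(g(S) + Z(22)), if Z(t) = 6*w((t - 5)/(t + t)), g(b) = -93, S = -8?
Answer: -1/93 ≈ -0.010753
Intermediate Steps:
w(k) = 0 (w(k) = 5*0 = 0)
Z(t) = 0 (Z(t) = 6*0 = 0)
1/(g(S) + Z(22)) = 1/(-93 + 0) = 1/(-93) = -1/93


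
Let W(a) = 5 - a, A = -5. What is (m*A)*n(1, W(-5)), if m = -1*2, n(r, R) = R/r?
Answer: 100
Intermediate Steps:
m = -2
(m*A)*n(1, W(-5)) = (-2*(-5))*((5 - 1*(-5))/1) = 10*((5 + 5)*1) = 10*(10*1) = 10*10 = 100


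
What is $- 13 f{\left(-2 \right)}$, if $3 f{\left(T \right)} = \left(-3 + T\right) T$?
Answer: $- \frac{130}{3} \approx -43.333$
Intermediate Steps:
$f{\left(T \right)} = \frac{T \left(-3 + T\right)}{3}$ ($f{\left(T \right)} = \frac{\left(-3 + T\right) T}{3} = \frac{T \left(-3 + T\right)}{3}$)
$- 13 f{\left(-2 \right)} = - 13 \cdot \frac{1}{3} \left(-2\right) \left(-3 - 2\right) = - 13 \cdot \frac{1}{3} \left(-2\right) \left(-5\right) = \left(-13\right) \frac{10}{3} = - \frac{130}{3}$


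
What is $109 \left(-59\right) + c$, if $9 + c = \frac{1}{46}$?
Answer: $- \frac{296239}{46} \approx -6440.0$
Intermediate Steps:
$c = - \frac{413}{46}$ ($c = -9 + \frac{1}{46} = - \frac{413}{46} \approx -8.9783$)
$109 \left(-59\right) + c = 109 \left(-59\right) - \frac{413}{46} = -6431 - \frac{413}{46} = - \frac{296239}{46}$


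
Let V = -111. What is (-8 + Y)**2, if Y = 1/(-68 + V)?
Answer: 2053489/32041 ≈ 64.089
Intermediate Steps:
Y = -1/179 (Y = 1/(-68 - 111) = 1/(-179) = -1/179 ≈ -0.0055866)
(-8 + Y)**2 = (-8 - 1/179)**2 = (-1433/179)**2 = 2053489/32041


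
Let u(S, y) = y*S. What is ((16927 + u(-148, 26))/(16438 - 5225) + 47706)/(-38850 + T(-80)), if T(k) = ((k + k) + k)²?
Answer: 534940457/210243750 ≈ 2.5444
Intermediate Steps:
u(S, y) = S*y
T(k) = 9*k² (T(k) = (2*k + k)² = (3*k)² = 9*k²)
((16927 + u(-148, 26))/(16438 - 5225) + 47706)/(-38850 + T(-80)) = ((16927 - 148*26)/(16438 - 5225) + 47706)/(-38850 + 9*(-80)²) = ((16927 - 3848)/11213 + 47706)/(-38850 + 9*6400) = (13079*(1/11213) + 47706)/(-38850 + 57600) = (13079/11213 + 47706)/18750 = (534940457/11213)*(1/18750) = 534940457/210243750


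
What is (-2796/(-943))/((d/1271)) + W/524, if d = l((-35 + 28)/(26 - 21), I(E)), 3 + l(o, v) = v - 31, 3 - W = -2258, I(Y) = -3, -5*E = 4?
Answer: -43494113/445924 ≈ -97.537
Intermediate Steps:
E = -⅘ (E = -⅕*4 = -⅘ ≈ -0.80000)
W = 2261 (W = 3 - 1*(-2258) = 3 + 2258 = 2261)
l(o, v) = -34 + v (l(o, v) = -3 + (v - 31) = -3 + (-31 + v) = -34 + v)
d = -37 (d = -34 - 3 = -37)
(-2796/(-943))/((d/1271)) + W/524 = (-2796/(-943))/((-37/1271)) + 2261/524 = (-2796*(-1/943))/((-37*1/1271)) + 2261*(1/524) = 2796/(943*(-37/1271)) + 2261/524 = (2796/943)*(-1271/37) + 2261/524 = -86676/851 + 2261/524 = -43494113/445924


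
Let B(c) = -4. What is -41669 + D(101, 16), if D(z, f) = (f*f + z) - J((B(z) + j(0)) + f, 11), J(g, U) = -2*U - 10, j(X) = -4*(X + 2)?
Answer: -41280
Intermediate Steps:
j(X) = -8 - 4*X (j(X) = -4*(2 + X) = -8 - 4*X)
J(g, U) = -10 - 2*U
D(z, f) = 32 + z + f**2 (D(z, f) = (f*f + z) - (-10 - 2*11) = (f**2 + z) - (-10 - 22) = (z + f**2) - 1*(-32) = (z + f**2) + 32 = 32 + z + f**2)
-41669 + D(101, 16) = -41669 + (32 + 101 + 16**2) = -41669 + (32 + 101 + 256) = -41669 + 389 = -41280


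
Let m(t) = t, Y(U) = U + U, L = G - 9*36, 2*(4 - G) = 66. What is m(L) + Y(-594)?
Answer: -1541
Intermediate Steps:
G = -29 (G = 4 - ½*66 = 4 - 33 = -29)
L = -353 (L = -29 - 9*36 = -29 - 1*324 = -29 - 324 = -353)
Y(U) = 2*U
m(L) + Y(-594) = -353 + 2*(-594) = -353 - 1188 = -1541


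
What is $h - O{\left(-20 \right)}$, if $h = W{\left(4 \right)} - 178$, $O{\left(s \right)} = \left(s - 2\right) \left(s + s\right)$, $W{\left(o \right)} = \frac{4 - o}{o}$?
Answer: $-1058$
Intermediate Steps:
$W{\left(o \right)} = \frac{4 - o}{o}$
$O{\left(s \right)} = 2 s \left(-2 + s\right)$ ($O{\left(s \right)} = \left(-2 + s\right) 2 s = 2 s \left(-2 + s\right)$)
$h = -178$ ($h = \frac{4 - 4}{4} - 178 = \frac{1}{4} \cdot 0 - 178 = 0 - 178 = -178$)
$h - O{\left(-20 \right)} = -178 - 2 \left(-20\right) \left(-2 - 20\right) = -178 - 2 \left(-20\right) \left(-22\right) = -178 - 880 = -1058$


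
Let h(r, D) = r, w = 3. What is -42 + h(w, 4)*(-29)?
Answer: -129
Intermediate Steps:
-42 + h(w, 4)*(-29) = -42 + 3*(-29) = -42 - 87 = -129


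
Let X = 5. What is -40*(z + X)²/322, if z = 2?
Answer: -140/23 ≈ -6.0870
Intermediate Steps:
-40*(z + X)²/322 = -40*(2 + 5)²/322 = -40*7²*(1/322) = -40*49*(1/322) = -1960*1/322 = -140/23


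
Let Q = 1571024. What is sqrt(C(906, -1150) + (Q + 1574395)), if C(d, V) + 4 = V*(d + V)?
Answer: sqrt(3426015) ≈ 1850.9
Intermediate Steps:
C(d, V) = -4 + V*(V + d) (C(d, V) = -4 + V*(d + V) = -4 + V*(V + d))
sqrt(C(906, -1150) + (Q + 1574395)) = sqrt((-4 + (-1150)**2 - 1150*906) + (1571024 + 1574395)) = sqrt((-4 + 1322500 - 1041900) + 3145419) = sqrt(280596 + 3145419) = sqrt(3426015)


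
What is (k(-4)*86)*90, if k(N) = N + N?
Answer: -61920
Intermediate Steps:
k(N) = 2*N
(k(-4)*86)*90 = ((2*(-4))*86)*90 = -8*86*90 = -688*90 = -61920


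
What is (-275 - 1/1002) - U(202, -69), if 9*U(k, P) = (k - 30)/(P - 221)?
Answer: -119835961/435870 ≈ -274.94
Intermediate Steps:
U(k, P) = (-30 + k)/(9*(-221 + P)) (U(k, P) = ((k - 30)/(P - 221))/9 = ((-30 + k)/(-221 + P))/9 = (-30 + k)/(9*(-221 + P)))
(-275 - 1/1002) - U(202, -69) = (-275 - 1/1002) - (-30 + 202)/(9*(-221 - 69)) = (-275 - 1*1/1002) - 172/(9*(-290)) = (-275 - 1/1002) - (-1)*172/(9*290) = -275551/1002 - 1*(-86/1305) = -275551/1002 + 86/1305 = -119835961/435870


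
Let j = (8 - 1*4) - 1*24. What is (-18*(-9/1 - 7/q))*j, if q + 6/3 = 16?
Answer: -3420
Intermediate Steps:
q = 14 (q = -2 + 16 = 14)
j = -20 (j = (8 - 4) - 24 = 4 - 24 = -20)
(-18*(-9/1 - 7/q))*j = -18*(-9/1 - 7/14)*(-20) = -18*(-9*1 - 7*1/14)*(-20) = -18*(-9 - 1/2)*(-20) = -18*(-19/2)*(-20) = 171*(-20) = -3420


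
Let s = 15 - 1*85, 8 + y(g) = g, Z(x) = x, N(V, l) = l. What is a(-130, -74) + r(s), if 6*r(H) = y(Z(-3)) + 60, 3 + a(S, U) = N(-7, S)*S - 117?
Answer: 100729/6 ≈ 16788.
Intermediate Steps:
y(g) = -8 + g
s = -70 (s = 15 - 85 = -70)
a(S, U) = -120 + S**2 (a(S, U) = -3 + (S*S - 117) = -3 + (S**2 - 117) = -3 + (-117 + S**2) = -120 + S**2)
r(H) = 49/6 (r(H) = ((-8 - 3) + 60)/6 = (-11 + 60)/6 = (1/6)*49 = 49/6)
a(-130, -74) + r(s) = (-120 + (-130)**2) + 49/6 = (-120 + 16900) + 49/6 = 16780 + 49/6 = 100729/6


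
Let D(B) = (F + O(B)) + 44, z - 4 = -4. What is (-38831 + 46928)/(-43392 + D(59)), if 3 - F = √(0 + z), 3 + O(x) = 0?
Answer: -8097/43348 ≈ -0.18679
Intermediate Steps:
z = 0 (z = 4 - 4 = 0)
O(x) = -3 (O(x) = -3 + 0 = -3)
F = 3 (F = 3 - √(0 + 0) = 3 - √0 = 3 - 1*0 = 3 + 0 = 3)
D(B) = 44 (D(B) = (3 - 3) + 44 = 0 + 44 = 44)
(-38831 + 46928)/(-43392 + D(59)) = (-38831 + 46928)/(-43392 + 44) = 8097/(-43348) = 8097*(-1/43348) = -8097/43348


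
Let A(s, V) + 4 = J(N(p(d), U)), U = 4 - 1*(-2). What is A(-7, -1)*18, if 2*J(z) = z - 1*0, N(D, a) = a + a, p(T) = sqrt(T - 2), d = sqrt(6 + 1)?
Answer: 36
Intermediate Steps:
U = 6 (U = 4 + 2 = 6)
d = sqrt(7) ≈ 2.6458
p(T) = sqrt(-2 + T)
N(D, a) = 2*a
J(z) = z/2 (J(z) = (z - 1*0)/2 = (z + 0)/2 = z/2)
A(s, V) = 2 (A(s, V) = -4 + (2*6)/2 = -4 + (1/2)*12 = -4 + 6 = 2)
A(-7, -1)*18 = 2*18 = 36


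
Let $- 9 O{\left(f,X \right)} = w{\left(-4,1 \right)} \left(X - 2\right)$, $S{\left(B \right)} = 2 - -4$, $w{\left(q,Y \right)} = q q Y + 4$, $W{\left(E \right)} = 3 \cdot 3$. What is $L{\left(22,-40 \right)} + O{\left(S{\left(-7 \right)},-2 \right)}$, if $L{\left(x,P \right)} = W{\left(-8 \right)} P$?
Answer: $- \frac{3160}{9} \approx -351.11$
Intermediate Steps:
$W{\left(E \right)} = 9$
$w{\left(q,Y \right)} = 4 + Y q^{2}$ ($w{\left(q,Y \right)} = q^{2} Y + 4 = Y q^{2} + 4 = 4 + Y q^{2}$)
$S{\left(B \right)} = 6$ ($S{\left(B \right)} = 2 + 4 = 6$)
$L{\left(x,P \right)} = 9 P$
$O{\left(f,X \right)} = \frac{40}{9} - \frac{20 X}{9}$ ($O{\left(f,X \right)} = - \frac{\left(4 + 1 \left(-4\right)^{2}\right) \left(X - 2\right)}{9} = - \frac{\left(4 + 1 \cdot 16\right) \left(-2 + X\right)}{9} = - \frac{\left(4 + 16\right) \left(-2 + X\right)}{9} = - \frac{20 \left(-2 + X\right)}{9} = - \frac{-40 + 20 X}{9} = \frac{40}{9} - \frac{20 X}{9}$)
$L{\left(22,-40 \right)} + O{\left(S{\left(-7 \right)},-2 \right)} = 9 \left(-40\right) + \left(\frac{40}{9} - - \frac{40}{9}\right) = -360 + \left(\frac{40}{9} + \frac{40}{9}\right) = -360 + \frac{80}{9} = - \frac{3160}{9}$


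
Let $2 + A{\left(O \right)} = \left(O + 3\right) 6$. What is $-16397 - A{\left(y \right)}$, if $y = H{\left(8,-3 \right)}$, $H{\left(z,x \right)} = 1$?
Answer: $-16419$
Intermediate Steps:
$y = 1$
$A{\left(O \right)} = 16 + 6 O$ ($A{\left(O \right)} = -2 + \left(O + 3\right) 6 = -2 + \left(3 + O\right) 6 = -2 + \left(18 + 6 O\right) = 16 + 6 O$)
$-16397 - A{\left(y \right)} = -16397 - \left(16 + 6 \cdot 1\right) = -16397 - \left(16 + 6\right) = -16397 - 22 = -16419$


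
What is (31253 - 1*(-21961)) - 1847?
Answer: 51367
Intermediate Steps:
(31253 - 1*(-21961)) - 1847 = (31253 + 21961) - 1847 = 53214 - 1847 = 51367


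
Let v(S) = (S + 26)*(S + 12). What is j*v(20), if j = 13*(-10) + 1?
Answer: -189888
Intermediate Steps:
v(S) = (12 + S)*(26 + S) (v(S) = (26 + S)*(12 + S) = (12 + S)*(26 + S))
j = -129 (j = -130 + 1 = -129)
j*v(20) = -129*(312 + 20² + 38*20) = -129*(312 + 400 + 760) = -129*1472 = -189888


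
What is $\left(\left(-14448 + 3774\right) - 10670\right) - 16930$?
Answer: $-38274$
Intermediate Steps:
$\left(\left(-14448 + 3774\right) - 10670\right) - 16930 = \left(-10674 - 10670\right) - 16930 = -21344 - 16930 = -38274$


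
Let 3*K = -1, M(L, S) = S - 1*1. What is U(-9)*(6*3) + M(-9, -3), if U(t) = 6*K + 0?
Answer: -40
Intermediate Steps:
M(L, S) = -1 + S (M(L, S) = S - 1 = -1 + S)
K = -1/3 (K = (1/3)*(-1) = -1/3 ≈ -0.33333)
U(t) = -2 (U(t) = 6*(-1/3) + 0 = -2 + 0 = -2)
U(-9)*(6*3) + M(-9, -3) = -12*3 + (-1 - 3) = -2*18 - 4 = -36 - 4 = -40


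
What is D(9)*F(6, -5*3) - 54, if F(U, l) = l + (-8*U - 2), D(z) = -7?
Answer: 401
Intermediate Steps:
F(U, l) = -2 + l - 8*U (F(U, l) = l + (-2 - 8*U) = -2 + l - 8*U)
D(9)*F(6, -5*3) - 54 = -7*(-2 - 5*3 - 8*6) - 54 = -7*(-2 - 15 - 48) - 54 = -7*(-65) - 54 = 455 - 54 = 401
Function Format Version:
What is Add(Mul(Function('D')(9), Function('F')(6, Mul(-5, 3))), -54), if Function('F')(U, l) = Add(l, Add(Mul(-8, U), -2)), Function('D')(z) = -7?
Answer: 401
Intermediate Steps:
Function('F')(U, l) = Add(-2, l, Mul(-8, U)) (Function('F')(U, l) = Add(l, Add(-2, Mul(-8, U))) = Add(-2, l, Mul(-8, U)))
Add(Mul(Function('D')(9), Function('F')(6, Mul(-5, 3))), -54) = Add(Mul(-7, Add(-2, Mul(-5, 3), Mul(-8, 6))), -54) = Add(Mul(-7, Add(-2, -15, -48)), -54) = Add(Mul(-7, -65), -54) = Add(455, -54) = 401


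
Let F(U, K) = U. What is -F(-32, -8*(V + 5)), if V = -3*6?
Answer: 32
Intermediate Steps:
V = -18
-F(-32, -8*(V + 5)) = -1*(-32) = 32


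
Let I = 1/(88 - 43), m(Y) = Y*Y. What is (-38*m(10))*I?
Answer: -760/9 ≈ -84.444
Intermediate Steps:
m(Y) = Y²
I = 1/45 ≈ 0.022222
(-38*m(10))*I = -38*10²*(1/45) = -38*100*(1/45) = -3800*1/45 = -760/9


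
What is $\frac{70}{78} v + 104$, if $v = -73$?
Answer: $\frac{1501}{39} \approx 38.487$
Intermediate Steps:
$\frac{70}{78} v + 104 = \frac{70}{78} \left(-73\right) + 104 = 70 \cdot \frac{1}{78} \left(-73\right) + 104 = \frac{35}{39} \left(-73\right) + 104 = - \frac{2555}{39} + 104 = \frac{1501}{39}$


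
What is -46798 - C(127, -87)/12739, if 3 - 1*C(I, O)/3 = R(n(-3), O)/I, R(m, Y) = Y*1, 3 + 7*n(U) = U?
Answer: -75712286098/1617853 ≈ -46798.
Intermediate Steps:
n(U) = -3/7 + U/7
R(m, Y) = Y
C(I, O) = 9 - 3*O/I
-46798 - C(127, -87)/12739 = -46798 - (9 - 3*(-87)/127)/12739 = -46798 - (9 - 3*(-87)*1/127)/12739 = -46798 - (9 + 261/127)/12739 = -46798 - 1404/(127*12739) = -46798 - 1*1404/1617853 = -46798 - 1404/1617853 = -75712286098/1617853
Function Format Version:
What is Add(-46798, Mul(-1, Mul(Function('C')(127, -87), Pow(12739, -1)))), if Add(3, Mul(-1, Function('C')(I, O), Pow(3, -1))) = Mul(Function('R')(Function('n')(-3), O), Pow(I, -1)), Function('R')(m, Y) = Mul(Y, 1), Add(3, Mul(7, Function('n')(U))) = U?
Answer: Rational(-75712286098, 1617853) ≈ -46798.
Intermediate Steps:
Function('n')(U) = Add(Rational(-3, 7), Mul(Rational(1, 7), U))
Function('R')(m, Y) = Y
Function('C')(I, O) = Add(9, Mul(-3, O, Pow(I, -1))) (Function('C')(I, O) = Add(9, Mul(-3, Mul(O, Pow(I, -1)))) = Add(9, Mul(-3, O, Pow(I, -1))))
Add(-46798, Mul(-1, Mul(Function('C')(127, -87), Pow(12739, -1)))) = Add(-46798, Mul(-1, Mul(Add(9, Mul(-3, -87, Pow(127, -1))), Pow(12739, -1)))) = Add(-46798, Mul(-1, Mul(Add(9, Mul(-3, -87, Rational(1, 127))), Rational(1, 12739)))) = Add(-46798, Mul(-1, Mul(Add(9, Rational(261, 127)), Rational(1, 12739)))) = Add(-46798, Mul(-1, Mul(Rational(1404, 127), Rational(1, 12739)))) = Add(-46798, Mul(-1, Rational(1404, 1617853))) = Add(-46798, Rational(-1404, 1617853)) = Rational(-75712286098, 1617853)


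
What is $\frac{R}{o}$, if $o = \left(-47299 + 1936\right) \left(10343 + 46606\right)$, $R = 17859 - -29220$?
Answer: $- \frac{5231}{287041943} \approx -1.8224 \cdot 10^{-5}$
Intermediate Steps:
$R = 47079$ ($R = 17859 + 29220 = 47079$)
$o = -2583377487$ ($o = \left(-45363\right) 56949 = -2583377487$)
$\frac{R}{o} = \frac{47079}{-2583377487} = 47079 \left(- \frac{1}{2583377487}\right) = - \frac{5231}{287041943}$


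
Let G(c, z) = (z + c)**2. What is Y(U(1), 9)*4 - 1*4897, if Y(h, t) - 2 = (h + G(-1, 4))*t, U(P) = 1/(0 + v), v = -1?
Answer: -4601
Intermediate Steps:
G(c, z) = (c + z)**2
U(P) = -1 (U(P) = 1/(0 - 1) = 1/(-1) = -1)
Y(h, t) = 2 + t*(9 + h) (Y(h, t) = 2 + (h + (-1 + 4)**2)*t = 2 + (h + 3**2)*t = 2 + (h + 9)*t = 2 + (9 + h)*t = 2 + t*(9 + h))
Y(U(1), 9)*4 - 1*4897 = (2 + 9*9 - 1*9)*4 - 1*4897 = (2 + 81 - 9)*4 - 4897 = 74*4 - 4897 = 296 - 4897 = -4601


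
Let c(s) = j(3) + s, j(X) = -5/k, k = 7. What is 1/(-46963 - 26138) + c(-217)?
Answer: -15915133/73101 ≈ -217.71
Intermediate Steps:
j(X) = -5/7
c(s) = -5/7 + s
1/(-46963 - 26138) + c(-217) = 1/(-46963 - 26138) + (-5/7 - 217) = 1/(-73101) - 1524/7 = -1/73101 - 1524/7 = -15915133/73101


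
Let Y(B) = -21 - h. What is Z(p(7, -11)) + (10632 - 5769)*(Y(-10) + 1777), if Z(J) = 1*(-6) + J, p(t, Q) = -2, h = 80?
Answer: 8150380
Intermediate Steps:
Y(B) = -101 (Y(B) = -21 - 1*80 = -21 - 80 = -101)
Z(J) = -6 + J
Z(p(7, -11)) + (10632 - 5769)*(Y(-10) + 1777) = (-6 - 2) + (10632 - 5769)*(-101 + 1777) = -8 + 4863*1676 = -8 + 8150388 = 8150380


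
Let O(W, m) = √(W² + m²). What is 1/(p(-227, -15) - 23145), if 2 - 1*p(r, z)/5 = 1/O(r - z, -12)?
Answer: -208622176/4826474041755 + 4*√2818/4826474041755 ≈ -4.3224e-5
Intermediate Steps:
p(r, z) = 10 - 5/√(144 + (r - z)²) (p(r, z) = 10 - 5/√((r - z)² + (-12)²) = 10 - 5/√((r - z)² + 144) = 10 - 5/√(144 + (r - z)²))
1/(p(-227, -15) - 23145) = 1/((10 - 5/√(144 + (-227 - 1*(-15))²)) - 23145) = 1/((10 - 5/√(144 + (-227 + 15)²)) - 23145) = 1/((10 - 5/√(144 + (-212)²)) - 23145) = 1/((10 - 5/√(144 + 44944)) - 23145) = 1/((10 - 5*√2818/11272) - 23145) = 1/(-23135 - 5*√2818/11272)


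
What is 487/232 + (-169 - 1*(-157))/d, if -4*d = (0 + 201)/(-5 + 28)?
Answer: 118005/15544 ≈ 7.5917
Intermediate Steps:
d = -201/92 (d = -(0 + 201)/(4*(-5 + 28)) = -201/(4*23) = -¼*201/23 = -201/92 ≈ -2.1848)
487/232 + (-169 - 1*(-157))/d = 487/232 + (-169 - 1*(-157))/(-201/92) = 487*(1/232) + (-169 + 157)*(-92/201) = 487/232 - 12*(-92/201) = 487/232 + 368/67 = 118005/15544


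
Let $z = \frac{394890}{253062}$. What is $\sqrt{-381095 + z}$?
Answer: $\frac{20 i \sqrt{1694817159765}}{42177} \approx 617.33 i$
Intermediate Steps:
$z = \frac{65815}{42177}$ ($z = 394890 \cdot \frac{1}{253062} = \frac{65815}{42177} \approx 1.5604$)
$\sqrt{-381095 + z} = \sqrt{-381095 + \frac{65815}{42177}} = \sqrt{- \frac{16073378000}{42177}} = \frac{20 i \sqrt{1694817159765}}{42177}$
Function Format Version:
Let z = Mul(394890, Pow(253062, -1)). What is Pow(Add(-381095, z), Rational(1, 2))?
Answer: Mul(Rational(20, 42177), I, Pow(1694817159765, Rational(1, 2))) ≈ Mul(617.33, I)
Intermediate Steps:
z = Rational(65815, 42177) (z = Mul(394890, Rational(1, 253062)) = Rational(65815, 42177) ≈ 1.5604)
Pow(Add(-381095, z), Rational(1, 2)) = Pow(Add(-381095, Rational(65815, 42177)), Rational(1, 2)) = Pow(Rational(-16073378000, 42177), Rational(1, 2)) = Mul(Rational(20, 42177), I, Pow(1694817159765, Rational(1, 2)))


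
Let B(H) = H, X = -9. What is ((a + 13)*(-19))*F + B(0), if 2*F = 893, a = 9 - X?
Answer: -525977/2 ≈ -2.6299e+5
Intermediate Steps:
a = 18 (a = 9 - 1*(-9) = 9 + 9 = 18)
F = 893/2 (F = (1/2)*893 = 893/2 ≈ 446.50)
((a + 13)*(-19))*F + B(0) = ((18 + 13)*(-19))*(893/2) + 0 = (31*(-19))*(893/2) + 0 = -589*893/2 + 0 = -525977/2 + 0 = -525977/2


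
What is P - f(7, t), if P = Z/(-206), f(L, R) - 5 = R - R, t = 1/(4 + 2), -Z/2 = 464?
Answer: -51/103 ≈ -0.49515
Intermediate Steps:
Z = -928 (Z = -2*464 = -928)
t = ⅙ (t = 1/6 = ⅙ ≈ 0.16667)
f(L, R) = 5 (f(L, R) = 5 + (R - R) = 5 + 0 = 5)
P = 464/103 (P = -928/(-206) = -928*(-1/206) = 464/103 ≈ 4.5049)
P - f(7, t) = 464/103 - 1*5 = 464/103 - 5 = -51/103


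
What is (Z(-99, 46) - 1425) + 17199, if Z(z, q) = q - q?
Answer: 15774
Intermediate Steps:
Z(z, q) = 0
(Z(-99, 46) - 1425) + 17199 = (0 - 1425) + 17199 = -1425 + 17199 = 15774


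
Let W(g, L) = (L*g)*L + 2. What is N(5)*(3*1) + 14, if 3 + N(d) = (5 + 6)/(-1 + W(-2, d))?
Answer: 212/49 ≈ 4.3265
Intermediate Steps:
W(g, L) = 2 + g*L**2 (W(g, L) = g*L**2 + 2 = 2 + g*L**2)
N(d) = -3 + 11/(1 - 2*d**2) (N(d) = -3 + (5 + 6)/(-1 + (2 - 2*d**2)) = -3 + 11/(1 - 2*d**2))
N(5)*(3*1) + 14 = (2*(-4 - 3*5**2)/(-1 + 2*5**2))*(3*1) + 14 = (2*(-4 - 3*25)/(-1 + 2*25))*3 + 14 = (2*(-4 - 75)/(-1 + 50))*3 + 14 = (2*(-79)/49)*3 + 14 = (2*(1/49)*(-79))*3 + 14 = -158/49*3 + 14 = -474/49 + 14 = 212/49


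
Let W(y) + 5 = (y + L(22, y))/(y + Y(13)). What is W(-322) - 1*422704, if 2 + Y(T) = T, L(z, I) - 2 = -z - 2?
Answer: -131462155/311 ≈ -4.2271e+5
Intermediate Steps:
L(z, I) = -z (L(z, I) = 2 + (-z - 2) = 2 + (-2 - z) = -z)
Y(T) = -2 + T
W(y) = -5 + (-22 + y)/(11 + y) (W(y) = -5 + (y - 1*22)/(y + (-2 + 13)) = -5 + (y - 22)/(y + 11) = -5 + (-22 + y)/(11 + y))
W(-322) - 1*422704 = (-77 - 4*(-322))/(11 - 322) - 1*422704 = (-77 + 1288)/(-311) - 422704 = -1/311*1211 - 422704 = -1211/311 - 422704 = -131462155/311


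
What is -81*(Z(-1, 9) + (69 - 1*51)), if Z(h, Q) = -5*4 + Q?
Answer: -567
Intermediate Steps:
Z(h, Q) = -20 + Q
-81*(Z(-1, 9) + (69 - 1*51)) = -81*((-20 + 9) + (69 - 1*51)) = -81*(-11 + (69 - 51)) = -81*(-11 + 18) = -81*7 = -567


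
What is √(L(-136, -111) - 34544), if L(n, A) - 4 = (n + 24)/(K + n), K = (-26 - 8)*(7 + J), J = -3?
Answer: I*√9981941/17 ≈ 185.85*I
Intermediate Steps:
K = -136 (K = (-26 - 8)*(7 - 3) = -34*4 = -136)
L(n, A) = 4 + (24 + n)/(-136 + n) (L(n, A) = 4 + (n + 24)/(-136 + n) = 4 + (24 + n)/(-136 + n))
√(L(-136, -111) - 34544) = √(5*(-104 - 136)/(-136 - 136) - 34544) = √(5*(-240)/(-272) - 34544) = √(5*(-1/272)*(-240) - 34544) = √(75/17 - 34544) = √(-587173/17) = I*√9981941/17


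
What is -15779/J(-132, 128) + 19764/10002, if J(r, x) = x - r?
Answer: -25447153/433420 ≈ -58.712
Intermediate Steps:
-15779/J(-132, 128) + 19764/10002 = -15779/(128 - 1*(-132)) + 19764/10002 = -15779/(128 + 132) + 19764*(1/10002) = -15779/260 + 3294/1667 = -25447153/433420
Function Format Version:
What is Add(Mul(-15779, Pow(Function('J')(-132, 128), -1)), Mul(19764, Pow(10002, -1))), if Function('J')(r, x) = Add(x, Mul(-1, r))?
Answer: Rational(-25447153, 433420) ≈ -58.712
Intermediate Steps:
Add(Mul(-15779, Pow(Function('J')(-132, 128), -1)), Mul(19764, Pow(10002, -1))) = Add(Mul(-15779, Pow(Add(128, Mul(-1, -132)), -1)), Mul(19764, Pow(10002, -1))) = Add(Mul(-15779, Pow(Add(128, 132), -1)), Mul(19764, Rational(1, 10002))) = Add(Mul(-15779, Pow(260, -1)), Rational(3294, 1667)) = Add(Mul(-15779, Rational(1, 260)), Rational(3294, 1667)) = Add(Rational(-15779, 260), Rational(3294, 1667)) = Rational(-25447153, 433420)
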